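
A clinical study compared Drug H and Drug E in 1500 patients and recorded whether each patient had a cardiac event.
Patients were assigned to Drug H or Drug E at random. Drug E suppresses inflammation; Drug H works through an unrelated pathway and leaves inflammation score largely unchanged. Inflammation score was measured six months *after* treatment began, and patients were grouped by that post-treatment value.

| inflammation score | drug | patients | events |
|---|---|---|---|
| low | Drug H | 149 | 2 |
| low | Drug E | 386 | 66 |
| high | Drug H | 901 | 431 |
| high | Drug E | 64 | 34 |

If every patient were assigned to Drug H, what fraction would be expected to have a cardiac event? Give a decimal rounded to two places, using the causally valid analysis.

0.41

Within every inflammation score level Drug H has the lower rate, yet pooled Drug E does — Simpson's reversal.
Inflammation score here is a post-treatment variable shaped by the drug; conditioning on it would introduce bias rather than remove it. The overall comparison is the causal one.
So P(outcome | do(Drug H)) is just the pooled rate for Drug H: 433/1050 = 0.412.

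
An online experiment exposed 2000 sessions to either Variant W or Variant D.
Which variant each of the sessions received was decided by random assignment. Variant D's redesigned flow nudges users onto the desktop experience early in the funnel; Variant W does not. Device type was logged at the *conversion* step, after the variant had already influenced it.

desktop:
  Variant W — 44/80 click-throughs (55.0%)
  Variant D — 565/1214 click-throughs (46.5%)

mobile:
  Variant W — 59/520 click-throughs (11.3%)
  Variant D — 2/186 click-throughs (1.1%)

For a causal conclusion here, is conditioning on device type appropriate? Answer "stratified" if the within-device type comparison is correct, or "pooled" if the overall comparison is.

The device type-specific comparison favours Variant W throughout, but the pooled figures favour Variant D. The question is whether to condition on device type.
Device type here is a post-treatment variable shaped by the variant; conditioning on it would introduce bias rather than remove it. The overall comparison is the causal one.
Pooled: Variant W 17.2% vs Variant D 40.5%; Variant D is higher overall.

pooled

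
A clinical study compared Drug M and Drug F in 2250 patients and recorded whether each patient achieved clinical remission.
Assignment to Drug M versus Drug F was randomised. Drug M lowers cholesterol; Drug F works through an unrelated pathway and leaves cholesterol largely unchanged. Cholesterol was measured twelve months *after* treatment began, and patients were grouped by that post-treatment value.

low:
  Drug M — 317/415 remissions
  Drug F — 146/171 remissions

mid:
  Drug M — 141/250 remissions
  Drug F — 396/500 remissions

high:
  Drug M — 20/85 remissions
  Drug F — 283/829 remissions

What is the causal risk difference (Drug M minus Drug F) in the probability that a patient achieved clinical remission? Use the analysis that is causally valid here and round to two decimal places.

The stratified and pooled comparisons disagree (Drug F wins within each cholesterol; Drug M wins overall), so the answer turns on the causal role of cholesterol.
Because the drug influences cholesterol, cholesterol is a post-treatment mediator, not a confounder. Stratifying on it would bias the estimate; the causal effect is the crude pooled difference.
The causal difference is the pooled difference: 0.637 − 0.550 = +0.087.

+0.09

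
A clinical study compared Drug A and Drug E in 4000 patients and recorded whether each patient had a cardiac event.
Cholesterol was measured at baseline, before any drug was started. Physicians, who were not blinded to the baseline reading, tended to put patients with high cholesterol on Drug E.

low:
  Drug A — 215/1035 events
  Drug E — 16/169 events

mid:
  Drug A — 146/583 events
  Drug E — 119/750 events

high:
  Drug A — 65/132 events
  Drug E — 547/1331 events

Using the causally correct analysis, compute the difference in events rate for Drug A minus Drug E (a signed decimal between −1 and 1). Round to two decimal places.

Within every cholesterol level Drug E has the lower rate, yet pooled Drug A does — Simpson's reversal.
Here cholesterol is a common cause — it drives both which drug a case falls under and the outcome. The crude comparison mixes populations; the stratum-specific rates are the causally relevant ones.
Adjusting over the population distribution of cholesterol: 0.301·(0.208−0.095) + 0.333·(0.250−0.159) + 0.366·(0.492−0.411) = +0.094.

+0.09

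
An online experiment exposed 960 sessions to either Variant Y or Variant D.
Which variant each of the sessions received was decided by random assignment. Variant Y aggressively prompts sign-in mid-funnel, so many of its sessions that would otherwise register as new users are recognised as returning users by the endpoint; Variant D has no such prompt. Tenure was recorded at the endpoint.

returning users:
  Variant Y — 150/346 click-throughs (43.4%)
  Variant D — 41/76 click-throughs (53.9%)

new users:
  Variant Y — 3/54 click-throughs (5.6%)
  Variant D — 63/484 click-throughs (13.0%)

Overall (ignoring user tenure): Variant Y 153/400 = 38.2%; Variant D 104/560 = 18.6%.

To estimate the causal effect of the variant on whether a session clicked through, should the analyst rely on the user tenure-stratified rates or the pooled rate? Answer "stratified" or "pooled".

The stratified and pooled comparisons disagree (Variant D wins within each user tenure; Variant Y wins overall), so the answer turns on the causal role of user tenure.
User tenure here is a post-treatment variable shaped by the variant; conditioning on it would introduce bias rather than remove it. The overall comparison is the causal one.
Pooled: Variant Y 38.2% vs Variant D 18.6%; Variant Y is higher overall.

pooled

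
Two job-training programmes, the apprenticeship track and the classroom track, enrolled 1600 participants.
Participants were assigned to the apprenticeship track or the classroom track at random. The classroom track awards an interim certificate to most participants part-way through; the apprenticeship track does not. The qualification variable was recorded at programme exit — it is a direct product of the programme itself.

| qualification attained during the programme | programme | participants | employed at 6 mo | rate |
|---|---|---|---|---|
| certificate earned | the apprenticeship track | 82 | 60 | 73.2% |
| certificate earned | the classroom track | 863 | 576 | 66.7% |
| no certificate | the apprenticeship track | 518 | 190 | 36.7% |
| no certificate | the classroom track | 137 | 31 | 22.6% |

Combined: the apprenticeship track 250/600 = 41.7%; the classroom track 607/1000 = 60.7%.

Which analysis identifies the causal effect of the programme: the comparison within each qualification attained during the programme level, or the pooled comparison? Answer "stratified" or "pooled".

pooled

Qualification attained during the programme is downstream of the programme. One should not condition on a consequence of treatment, so the overall rates are the right comparison.
Pooled: the apprenticeship track 41.7% vs the classroom track 60.7%; the classroom track is higher overall.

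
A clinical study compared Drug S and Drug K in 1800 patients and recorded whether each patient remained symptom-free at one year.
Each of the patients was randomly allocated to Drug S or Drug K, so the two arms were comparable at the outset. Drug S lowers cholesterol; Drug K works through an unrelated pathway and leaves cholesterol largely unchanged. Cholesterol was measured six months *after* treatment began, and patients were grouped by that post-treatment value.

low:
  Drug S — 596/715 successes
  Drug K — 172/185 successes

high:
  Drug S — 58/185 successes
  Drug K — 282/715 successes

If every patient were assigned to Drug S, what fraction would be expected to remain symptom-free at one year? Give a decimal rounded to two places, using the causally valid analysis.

The stratified and pooled comparisons disagree (Drug K wins within each cholesterol; Drug S wins overall), so the answer turns on the causal role of cholesterol.
Cholesterol lies on the pathway drug → cholesterol → outcome, so adjusting for it blocks the indirect effect. For the total causal effect of drug, use the unadjusted pooled rates.
So P(outcome | do(Drug S)) is just the pooled rate for Drug S: 654/900 = 0.727.

0.73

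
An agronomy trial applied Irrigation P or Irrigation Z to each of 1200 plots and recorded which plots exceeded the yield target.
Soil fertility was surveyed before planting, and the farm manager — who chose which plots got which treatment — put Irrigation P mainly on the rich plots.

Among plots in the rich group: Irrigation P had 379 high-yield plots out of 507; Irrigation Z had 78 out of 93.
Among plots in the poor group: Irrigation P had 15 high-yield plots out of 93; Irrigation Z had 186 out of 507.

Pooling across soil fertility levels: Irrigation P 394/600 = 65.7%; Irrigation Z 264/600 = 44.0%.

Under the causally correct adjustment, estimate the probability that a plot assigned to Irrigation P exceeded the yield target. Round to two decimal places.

Nothing the irrigation does changes soil fertility; the imbalance is an allocation artefact. With soil fertility also predicting the outcome, the pooled figure is confounded, and the within-stratum comparison is the causal one.
Standardising Irrigation P to the population soil fertility mix: 0.500·379/507 + 0.500·15/93 = 0.454.

0.45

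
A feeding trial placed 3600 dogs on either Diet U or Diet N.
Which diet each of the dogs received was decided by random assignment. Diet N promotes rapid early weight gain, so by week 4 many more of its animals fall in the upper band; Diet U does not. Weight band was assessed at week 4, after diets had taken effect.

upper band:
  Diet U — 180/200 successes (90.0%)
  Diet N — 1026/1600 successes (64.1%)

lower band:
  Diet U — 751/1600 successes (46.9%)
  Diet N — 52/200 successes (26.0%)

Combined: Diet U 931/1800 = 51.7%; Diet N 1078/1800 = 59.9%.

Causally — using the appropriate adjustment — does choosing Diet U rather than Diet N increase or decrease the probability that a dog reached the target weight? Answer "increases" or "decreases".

The stratified and pooled comparisons disagree (Diet U wins within each week-4 weight band; Diet N wins overall), so the answer turns on the causal role of week-4 weight band.
Because the diet influences week-4 weight band, week-4 weight band is a post-treatment mediator, not a confounder. Stratifying on it would bias the estimate; the causal effect is the crude pooled difference.
Pooled: Diet U 51.7% vs Diet N 59.9%; Diet N is higher overall.

decreases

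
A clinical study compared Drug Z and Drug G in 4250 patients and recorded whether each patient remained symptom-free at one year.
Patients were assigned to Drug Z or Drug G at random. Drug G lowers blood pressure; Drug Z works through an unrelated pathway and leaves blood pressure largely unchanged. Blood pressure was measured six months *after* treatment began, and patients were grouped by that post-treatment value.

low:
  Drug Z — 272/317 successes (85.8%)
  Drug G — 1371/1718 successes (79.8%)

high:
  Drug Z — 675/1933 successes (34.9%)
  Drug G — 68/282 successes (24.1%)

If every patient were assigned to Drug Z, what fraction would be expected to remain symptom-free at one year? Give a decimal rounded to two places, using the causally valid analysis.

0.42

The stratified and pooled comparisons disagree (Drug Z wins within each blood pressure; Drug G wins overall), so the answer turns on the causal role of blood pressure.
Stratifying would compare drugs among patients the drugs themselves sorted into blood pressure groups — a form of selection on an intermediate. The unconditioned pooled rates give the total causal effect.
So P(outcome | do(Drug Z)) is just the pooled rate for Drug Z: 947/2250 = 0.421.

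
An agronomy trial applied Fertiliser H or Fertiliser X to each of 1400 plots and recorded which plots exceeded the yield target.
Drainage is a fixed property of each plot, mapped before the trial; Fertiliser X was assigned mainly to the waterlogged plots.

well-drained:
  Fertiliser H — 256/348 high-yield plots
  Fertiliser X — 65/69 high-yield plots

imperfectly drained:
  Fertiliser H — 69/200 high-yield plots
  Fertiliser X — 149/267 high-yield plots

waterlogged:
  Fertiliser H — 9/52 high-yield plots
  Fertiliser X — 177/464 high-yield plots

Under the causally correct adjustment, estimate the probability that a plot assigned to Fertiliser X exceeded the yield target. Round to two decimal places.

Fertiliser X is higher inside every field drainage stratum but Fertiliser H is higher in aggregate. Whether to stratify depends on how field drainage relates to the fertiliser.
Field drainage is set before the fertiliser has any effect — it is not caused by the fertiliser — and it independently drives the outcome. That makes it a confounder, so the causal comparison is within field drainage levels.
Standardising Fertiliser X to the population field drainage mix: 0.298·65/69 + 0.334·149/267 + 0.369·177/464 = 0.607.

0.61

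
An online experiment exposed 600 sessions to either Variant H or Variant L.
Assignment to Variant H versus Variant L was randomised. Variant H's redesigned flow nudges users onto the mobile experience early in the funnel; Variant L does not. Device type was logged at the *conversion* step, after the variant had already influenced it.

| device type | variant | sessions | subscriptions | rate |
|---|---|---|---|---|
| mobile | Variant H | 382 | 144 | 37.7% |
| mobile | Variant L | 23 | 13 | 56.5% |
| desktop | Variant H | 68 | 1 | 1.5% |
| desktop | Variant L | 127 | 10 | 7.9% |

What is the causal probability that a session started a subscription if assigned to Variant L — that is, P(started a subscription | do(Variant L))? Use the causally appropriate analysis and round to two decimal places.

Stratifying would compare variants among sessions the variants themselves sorted into device type groups — a form of selection on an intermediate. The unconditioned pooled rates give the total causal effect.
So P(outcome | do(Variant L)) is just the pooled rate for Variant L: 23/150 = 0.153.

0.15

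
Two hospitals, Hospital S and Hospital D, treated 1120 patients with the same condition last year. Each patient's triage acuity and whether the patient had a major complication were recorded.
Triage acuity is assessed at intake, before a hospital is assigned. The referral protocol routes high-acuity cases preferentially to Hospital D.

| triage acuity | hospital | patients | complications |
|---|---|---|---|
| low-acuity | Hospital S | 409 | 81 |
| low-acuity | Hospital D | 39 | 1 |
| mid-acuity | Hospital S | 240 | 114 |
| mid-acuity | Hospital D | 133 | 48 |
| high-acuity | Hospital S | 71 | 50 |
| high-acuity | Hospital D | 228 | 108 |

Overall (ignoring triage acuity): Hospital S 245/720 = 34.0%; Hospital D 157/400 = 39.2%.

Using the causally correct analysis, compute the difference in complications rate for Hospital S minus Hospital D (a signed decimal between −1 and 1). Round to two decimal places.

Within every triage acuity level Hospital D has the lower rate, yet pooled Hospital S does — Simpson's reversal.
Triage acuity differs across hospitals for reasons unrelated to any effect of the hospital itself, and it separately predicts the outcome — a classic confounder. We must compare within triage acuity levels.
Adjusting over the population distribution of triage acuity: 0.400·(0.198−0.026) + 0.333·(0.475−0.361) + 0.267·(0.704−0.474) = +0.169.

+0.17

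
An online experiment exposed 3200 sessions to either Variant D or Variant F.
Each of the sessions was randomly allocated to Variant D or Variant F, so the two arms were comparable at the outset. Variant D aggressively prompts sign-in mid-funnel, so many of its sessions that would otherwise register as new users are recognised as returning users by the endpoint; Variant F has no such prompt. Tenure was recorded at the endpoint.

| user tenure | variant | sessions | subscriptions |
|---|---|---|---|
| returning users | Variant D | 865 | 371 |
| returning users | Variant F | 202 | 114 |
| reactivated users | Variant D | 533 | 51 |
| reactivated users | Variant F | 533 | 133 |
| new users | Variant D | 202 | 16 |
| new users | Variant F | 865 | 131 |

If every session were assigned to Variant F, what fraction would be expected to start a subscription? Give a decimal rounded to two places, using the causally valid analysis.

0.24

User tenure lies on the pathway variant → user tenure → outcome, so adjusting for it blocks the indirect effect. For the total causal effect of variant, use the unadjusted pooled rates.
So P(outcome | do(Variant F)) is just the pooled rate for Variant F: 378/1600 = 0.236.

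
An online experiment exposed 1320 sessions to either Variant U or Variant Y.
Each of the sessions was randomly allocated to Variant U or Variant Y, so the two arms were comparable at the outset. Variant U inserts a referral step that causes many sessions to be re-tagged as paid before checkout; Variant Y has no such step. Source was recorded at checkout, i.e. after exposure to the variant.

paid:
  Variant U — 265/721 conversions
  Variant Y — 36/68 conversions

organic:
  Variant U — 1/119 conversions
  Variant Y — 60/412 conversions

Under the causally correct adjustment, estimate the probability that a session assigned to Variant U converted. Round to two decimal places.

Because the variant influences traffic source, traffic source is a post-treatment mediator, not a confounder. Stratifying on it would bias the estimate; the causal effect is the crude pooled difference.
So P(outcome | do(Variant U)) is just the pooled rate for Variant U: 266/840 = 0.317.

0.32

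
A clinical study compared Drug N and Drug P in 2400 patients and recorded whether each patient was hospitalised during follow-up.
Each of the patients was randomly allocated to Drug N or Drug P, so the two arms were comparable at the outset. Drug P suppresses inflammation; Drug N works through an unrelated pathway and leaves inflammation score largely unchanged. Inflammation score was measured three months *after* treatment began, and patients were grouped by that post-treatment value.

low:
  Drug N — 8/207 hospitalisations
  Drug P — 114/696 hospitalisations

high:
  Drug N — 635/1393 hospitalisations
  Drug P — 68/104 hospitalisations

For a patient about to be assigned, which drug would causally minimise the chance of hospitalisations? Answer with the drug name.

Drug P

Within every inflammation score level Drug N has the lower rate, yet pooled Drug P does — Simpson's reversal.
The distribution of inflammation score is itself part of what the drug does — it is an intermediate outcome. Holding it fixed would remove that part of the effect; the total effect is the pooled difference.
Pooled: Drug N 40.2% vs Drug P 22.8%; Drug P is lower overall.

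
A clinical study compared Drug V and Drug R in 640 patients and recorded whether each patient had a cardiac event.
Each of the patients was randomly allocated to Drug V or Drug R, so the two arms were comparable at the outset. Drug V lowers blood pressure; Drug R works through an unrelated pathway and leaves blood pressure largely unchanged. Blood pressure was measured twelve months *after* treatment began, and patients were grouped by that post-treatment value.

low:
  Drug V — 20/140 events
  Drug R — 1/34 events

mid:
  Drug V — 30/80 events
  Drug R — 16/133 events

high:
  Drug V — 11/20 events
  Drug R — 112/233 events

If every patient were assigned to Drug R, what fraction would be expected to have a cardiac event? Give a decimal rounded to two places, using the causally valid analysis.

The stratified and pooled comparisons disagree (Drug R wins within each blood pressure; Drug V wins overall), so the answer turns on the causal role of blood pressure.
Stratifying would compare drugs among patients the drugs themselves sorted into blood pressure groups — a form of selection on an intermediate. The unconditioned pooled rates give the total causal effect.
So P(outcome | do(Drug R)) is just the pooled rate for Drug R: 129/400 = 0.323.

0.32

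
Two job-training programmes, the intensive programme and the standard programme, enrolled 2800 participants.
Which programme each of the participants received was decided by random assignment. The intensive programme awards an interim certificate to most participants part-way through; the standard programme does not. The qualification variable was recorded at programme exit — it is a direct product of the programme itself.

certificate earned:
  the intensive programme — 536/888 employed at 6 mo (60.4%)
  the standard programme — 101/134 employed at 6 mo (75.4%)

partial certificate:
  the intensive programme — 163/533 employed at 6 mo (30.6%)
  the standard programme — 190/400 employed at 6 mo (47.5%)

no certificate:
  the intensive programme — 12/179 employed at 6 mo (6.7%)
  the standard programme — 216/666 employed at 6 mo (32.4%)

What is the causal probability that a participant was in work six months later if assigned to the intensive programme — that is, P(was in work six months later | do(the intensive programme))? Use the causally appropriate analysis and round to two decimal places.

Stratifying would compare programmes among participants the programmes themselves sorted into qualification attained during the programme groups — a form of selection on an intermediate. The unconditioned pooled rates give the total causal effect.
So P(outcome | do(the intensive programme)) is just the pooled rate for the intensive programme: 711/1600 = 0.444.

0.44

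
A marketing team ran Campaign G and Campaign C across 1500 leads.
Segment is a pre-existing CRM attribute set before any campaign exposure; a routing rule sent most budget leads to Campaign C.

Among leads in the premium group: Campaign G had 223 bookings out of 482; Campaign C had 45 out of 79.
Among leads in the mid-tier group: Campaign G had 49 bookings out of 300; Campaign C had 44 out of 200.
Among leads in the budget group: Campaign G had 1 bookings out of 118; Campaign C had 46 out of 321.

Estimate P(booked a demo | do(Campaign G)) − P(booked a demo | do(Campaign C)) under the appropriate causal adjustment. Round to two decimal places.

-0.10

The customer segment-specific comparison favours Campaign C throughout, but the pooled figures favour Campaign G. The question is whether to condition on customer segment.
Here customer segment is a common cause — it drives both which campaign a case falls under and the outcome. The crude comparison mixes populations; the stratum-specific rates are the causally relevant ones.
Adjusting over the population distribution of customer segment: 0.374·(0.463−0.570) + 0.333·(0.163−0.220) + 0.293·(0.008−0.143) = -0.098.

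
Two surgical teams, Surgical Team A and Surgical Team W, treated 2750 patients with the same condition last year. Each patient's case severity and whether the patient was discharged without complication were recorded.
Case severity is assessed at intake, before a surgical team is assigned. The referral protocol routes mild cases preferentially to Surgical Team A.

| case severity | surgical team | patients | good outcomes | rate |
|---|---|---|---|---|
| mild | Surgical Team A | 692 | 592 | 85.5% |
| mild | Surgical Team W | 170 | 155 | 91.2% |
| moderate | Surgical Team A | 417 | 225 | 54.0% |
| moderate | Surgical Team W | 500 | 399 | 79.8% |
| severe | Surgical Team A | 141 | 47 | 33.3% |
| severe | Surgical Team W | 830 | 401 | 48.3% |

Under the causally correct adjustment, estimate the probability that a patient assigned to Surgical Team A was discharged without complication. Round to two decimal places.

Within every case severity level Surgical Team W has the higher rate, yet pooled Surgical Team A does — Simpson's reversal.
Since case severity is a pre-existing factor (not a product of the surgical team) and it affects the outcome on its own, it is a confounder. The stratified rates, not the pooled rate, identify the causal effect.
Standardising Surgical Team A to the population case severity mix: 0.313·592/692 + 0.333·225/417 + 0.353·47/141 = 0.566.

0.57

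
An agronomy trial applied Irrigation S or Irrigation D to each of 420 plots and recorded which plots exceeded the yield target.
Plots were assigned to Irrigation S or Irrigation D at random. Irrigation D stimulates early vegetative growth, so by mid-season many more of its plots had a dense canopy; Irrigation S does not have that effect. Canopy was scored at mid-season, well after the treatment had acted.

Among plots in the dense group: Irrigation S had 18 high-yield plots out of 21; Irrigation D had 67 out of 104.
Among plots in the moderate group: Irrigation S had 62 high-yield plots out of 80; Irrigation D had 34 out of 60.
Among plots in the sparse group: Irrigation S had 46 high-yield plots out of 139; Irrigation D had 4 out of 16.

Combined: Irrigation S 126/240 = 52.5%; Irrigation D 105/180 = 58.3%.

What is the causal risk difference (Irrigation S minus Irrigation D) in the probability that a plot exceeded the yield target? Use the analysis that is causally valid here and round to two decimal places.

Within every mid-season canopy level Irrigation S has the higher rate, yet pooled Irrigation D does — Simpson's reversal.
Mid-season canopy lies on the pathway irrigation → mid-season canopy → outcome, so adjusting for it blocks the indirect effect. For the total causal effect of irrigation, use the unadjusted pooled rates.
The causal difference is the pooled difference: 0.525 − 0.583 = -0.058.

-0.06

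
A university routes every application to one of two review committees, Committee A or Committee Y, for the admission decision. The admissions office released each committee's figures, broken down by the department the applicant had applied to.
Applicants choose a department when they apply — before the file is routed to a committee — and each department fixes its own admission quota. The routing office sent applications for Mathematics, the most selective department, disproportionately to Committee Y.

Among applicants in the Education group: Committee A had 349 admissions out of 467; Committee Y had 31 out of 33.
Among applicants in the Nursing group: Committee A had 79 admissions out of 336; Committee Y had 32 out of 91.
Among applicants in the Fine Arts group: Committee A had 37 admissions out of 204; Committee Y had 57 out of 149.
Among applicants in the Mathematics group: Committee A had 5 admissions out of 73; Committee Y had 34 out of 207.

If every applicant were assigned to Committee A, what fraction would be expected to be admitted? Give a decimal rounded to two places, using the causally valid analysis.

0.36

Committee Y is higher inside every department stratum but Committee A is higher in aggregate. Whether to stratify depends on how department relates to the review committee.
Nothing the review committee does changes department; the imbalance is an allocation artefact. With department also predicting the outcome, the pooled figure is confounded, and the within-stratum comparison is the causal one.
Standardising Committee A to the population department mix: 0.321·349/467 + 0.274·79/336 + 0.226·37/204 + 0.179·5/73 = 0.357.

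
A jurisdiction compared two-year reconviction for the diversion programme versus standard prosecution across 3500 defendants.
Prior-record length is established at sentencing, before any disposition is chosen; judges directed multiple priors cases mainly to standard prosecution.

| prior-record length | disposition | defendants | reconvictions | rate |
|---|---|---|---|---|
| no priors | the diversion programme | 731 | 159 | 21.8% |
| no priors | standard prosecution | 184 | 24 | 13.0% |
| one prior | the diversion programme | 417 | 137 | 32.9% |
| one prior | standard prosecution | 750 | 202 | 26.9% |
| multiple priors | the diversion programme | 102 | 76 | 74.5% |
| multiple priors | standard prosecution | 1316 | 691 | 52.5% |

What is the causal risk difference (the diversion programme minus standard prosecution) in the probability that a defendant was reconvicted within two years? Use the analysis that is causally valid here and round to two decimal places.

Here prior-record length is a common cause — it drives both which disposition a case falls under and the outcome. The crude comparison mixes populations; the stratum-specific rates are the causally relevant ones.
Adjusting over the population distribution of prior-record length: 0.261·(0.218−0.130) + 0.333·(0.329−0.269) + 0.405·(0.745−0.525) = +0.132.

+0.13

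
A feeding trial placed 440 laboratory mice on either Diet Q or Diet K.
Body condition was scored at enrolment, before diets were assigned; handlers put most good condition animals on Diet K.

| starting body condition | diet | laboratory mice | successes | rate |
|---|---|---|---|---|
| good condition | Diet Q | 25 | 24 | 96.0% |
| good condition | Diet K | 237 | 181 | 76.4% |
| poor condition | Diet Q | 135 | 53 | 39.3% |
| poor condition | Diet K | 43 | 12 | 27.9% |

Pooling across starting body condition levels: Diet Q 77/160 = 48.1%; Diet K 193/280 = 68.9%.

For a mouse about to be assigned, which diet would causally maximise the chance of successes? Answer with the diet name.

Diet Q

Within every starting body condition level Diet Q has the higher rate, yet pooled Diet K does — Simpson's reversal.
Here starting body condition is a common cause — it drives both which diet a case falls under and the outcome. The crude comparison mixes populations; the stratum-specific rates are the causally relevant ones.
Within each level — good condition: 96.0% vs 76.4%; poor condition: 39.3% vs 27.9% — Diet Q is higher every time.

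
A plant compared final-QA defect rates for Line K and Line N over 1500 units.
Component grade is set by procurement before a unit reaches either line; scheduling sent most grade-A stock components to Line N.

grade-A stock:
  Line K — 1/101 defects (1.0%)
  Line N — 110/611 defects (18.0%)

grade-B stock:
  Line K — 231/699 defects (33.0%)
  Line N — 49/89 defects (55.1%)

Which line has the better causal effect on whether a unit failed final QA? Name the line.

Line K

The stratified and pooled comparisons disagree (Line K wins within each component grade; Line N wins overall), so the answer turns on the causal role of component grade.
The imbalance in component grade arose from how units were allocated, not from anything the line did; and component grade independently affects the outcome. The pooled gap is confounded — condition on component grade.
Within each level — grade-A stock: 1.0% vs 18.0%; grade-B stock: 33.0% vs 55.1% — Line K is lower every time.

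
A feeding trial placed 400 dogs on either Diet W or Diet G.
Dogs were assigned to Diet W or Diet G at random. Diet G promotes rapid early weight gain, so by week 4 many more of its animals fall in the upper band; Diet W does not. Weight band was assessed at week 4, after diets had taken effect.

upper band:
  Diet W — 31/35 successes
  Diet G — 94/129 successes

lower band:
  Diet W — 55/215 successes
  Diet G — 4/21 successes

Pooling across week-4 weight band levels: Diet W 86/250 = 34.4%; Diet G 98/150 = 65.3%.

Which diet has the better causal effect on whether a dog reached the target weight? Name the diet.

Because the diet influences week-4 weight band, week-4 weight band is a post-treatment mediator, not a confounder. Stratifying on it would bias the estimate; the causal effect is the crude pooled difference.
Pooled: Diet W 34.4% vs Diet G 65.3%; Diet G is higher overall.

Diet G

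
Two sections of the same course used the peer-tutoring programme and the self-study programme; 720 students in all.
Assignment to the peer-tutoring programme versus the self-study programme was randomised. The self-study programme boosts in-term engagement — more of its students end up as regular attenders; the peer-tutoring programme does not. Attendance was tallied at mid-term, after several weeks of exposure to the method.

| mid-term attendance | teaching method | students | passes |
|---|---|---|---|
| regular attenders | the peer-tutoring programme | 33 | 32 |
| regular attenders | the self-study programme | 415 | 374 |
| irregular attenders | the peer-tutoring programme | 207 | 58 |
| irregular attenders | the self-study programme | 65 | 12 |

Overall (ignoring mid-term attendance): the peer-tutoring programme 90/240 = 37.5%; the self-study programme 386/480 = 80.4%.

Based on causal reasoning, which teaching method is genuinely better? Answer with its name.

the self-study programme

the peer-tutoring programme is higher inside every mid-term attendance stratum but the self-study programme is higher in aggregate. Whether to stratify depends on how mid-term attendance relates to the teaching method.
Mid-term attendance here is a post-treatment variable shaped by the teaching method; conditioning on it would introduce bias rather than remove it. The overall comparison is the causal one.
Pooled: the peer-tutoring programme 37.5% vs the self-study programme 80.4%; the self-study programme is higher overall.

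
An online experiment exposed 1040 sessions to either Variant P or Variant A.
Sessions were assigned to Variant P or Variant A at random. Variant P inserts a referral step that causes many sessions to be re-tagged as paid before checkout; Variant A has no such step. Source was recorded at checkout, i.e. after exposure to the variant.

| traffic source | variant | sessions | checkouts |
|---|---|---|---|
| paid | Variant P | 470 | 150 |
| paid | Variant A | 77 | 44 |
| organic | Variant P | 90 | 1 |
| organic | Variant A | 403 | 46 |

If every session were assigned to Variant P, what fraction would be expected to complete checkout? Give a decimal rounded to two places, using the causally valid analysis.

Within every traffic source level Variant A has the higher rate, yet pooled Variant P does — Simpson's reversal.
Traffic source is recorded after the variant and is itself shifted by it — it sits on the causal path from variant to outcome. Conditioning on a mediator would strip out part of the effect we want; the pooled comparison gives the total causal effect.
So P(outcome | do(Variant P)) is just the pooled rate for Variant P: 151/560 = 0.270.

0.27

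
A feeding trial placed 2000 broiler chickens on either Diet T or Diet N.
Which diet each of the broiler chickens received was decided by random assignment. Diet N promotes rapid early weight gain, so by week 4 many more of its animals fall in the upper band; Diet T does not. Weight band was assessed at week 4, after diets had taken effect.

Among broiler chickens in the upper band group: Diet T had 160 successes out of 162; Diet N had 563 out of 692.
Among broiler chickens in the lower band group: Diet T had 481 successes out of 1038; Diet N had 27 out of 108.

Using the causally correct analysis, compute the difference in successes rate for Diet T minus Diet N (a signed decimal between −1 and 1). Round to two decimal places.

Within every week-4 weight band level Diet T has the higher rate, yet pooled Diet N does — Simpson's reversal.
Week-4 weight band lies on the pathway diet → week-4 weight band → outcome, so adjusting for it blocks the indirect effect. For the total causal effect of diet, use the unadjusted pooled rates.
The causal difference is the pooled difference: 0.534 − 0.738 = -0.203.

-0.20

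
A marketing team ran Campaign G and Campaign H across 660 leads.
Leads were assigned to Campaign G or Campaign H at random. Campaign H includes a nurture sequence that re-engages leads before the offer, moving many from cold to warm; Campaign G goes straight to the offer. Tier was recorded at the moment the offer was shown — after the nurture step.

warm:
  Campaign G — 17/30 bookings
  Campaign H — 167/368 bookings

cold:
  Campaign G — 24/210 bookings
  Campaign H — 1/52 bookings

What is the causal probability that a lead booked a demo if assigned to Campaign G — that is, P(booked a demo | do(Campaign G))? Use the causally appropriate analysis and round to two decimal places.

Campaign G is higher inside every engagement tier stratum but Campaign H is higher in aggregate. Whether to stratify depends on how engagement tier relates to the campaign.
The distribution of engagement tier is itself part of what the campaign does — it is an intermediate outcome. Holding it fixed would remove that part of the effect; the total effect is the pooled difference.
So P(outcome | do(Campaign G)) is just the pooled rate for Campaign G: 41/240 = 0.171.

0.17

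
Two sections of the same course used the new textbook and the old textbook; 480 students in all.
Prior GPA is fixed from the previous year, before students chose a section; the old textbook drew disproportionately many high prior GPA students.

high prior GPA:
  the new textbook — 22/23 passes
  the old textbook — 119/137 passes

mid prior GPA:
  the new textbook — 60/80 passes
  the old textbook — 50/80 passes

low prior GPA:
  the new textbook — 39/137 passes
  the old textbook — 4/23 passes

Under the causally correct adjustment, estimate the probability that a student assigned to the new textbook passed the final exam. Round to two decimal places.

0.66

Prior GPA band is set before the teaching method has any effect — it is not caused by the teaching method — and it independently drives the outcome. That makes it a confounder, so the causal comparison is within prior GPA band levels.
Standardising the new textbook to the population prior GPA band mix: 0.333·22/23 + 0.333·60/80 + 0.333·39/137 = 0.664.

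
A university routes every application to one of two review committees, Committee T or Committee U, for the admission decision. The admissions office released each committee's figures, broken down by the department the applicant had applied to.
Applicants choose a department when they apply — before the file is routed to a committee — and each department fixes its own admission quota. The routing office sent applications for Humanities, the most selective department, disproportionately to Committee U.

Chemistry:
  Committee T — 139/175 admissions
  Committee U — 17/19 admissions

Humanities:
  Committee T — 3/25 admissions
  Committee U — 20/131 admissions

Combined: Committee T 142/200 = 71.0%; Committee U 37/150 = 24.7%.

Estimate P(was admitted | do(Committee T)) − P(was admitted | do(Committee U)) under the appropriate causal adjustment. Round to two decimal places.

-0.07

The department-specific comparison favours Committee U throughout, but the pooled figures favour Committee T. The question is whether to condition on department.
Here department is a common cause — it drives both which review committee a case falls under and the outcome. The crude comparison mixes populations; the stratum-specific rates are the causally relevant ones.
Adjusting over the population distribution of department: 0.554·(0.794−0.895) + 0.446·(0.120−0.153) = -0.070.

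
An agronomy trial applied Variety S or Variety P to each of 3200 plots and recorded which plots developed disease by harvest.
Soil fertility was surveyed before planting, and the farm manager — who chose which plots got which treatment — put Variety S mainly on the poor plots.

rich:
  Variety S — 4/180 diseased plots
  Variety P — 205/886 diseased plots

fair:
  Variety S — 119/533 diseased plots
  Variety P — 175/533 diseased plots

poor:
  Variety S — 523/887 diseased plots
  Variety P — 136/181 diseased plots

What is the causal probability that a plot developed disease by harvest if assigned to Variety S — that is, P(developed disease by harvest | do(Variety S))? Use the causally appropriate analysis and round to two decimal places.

Within every soil fertility level Variety S has the lower rate, yet pooled Variety P does — Simpson's reversal.
The imbalance in soil fertility arose from how plots were allocated, not from anything the variety did; and soil fertility independently affects the outcome. The pooled gap is confounded — condition on soil fertility.
Standardising Variety S to the population soil fertility mix: 0.333·4/180 + 0.333·119/533 + 0.334·523/887 = 0.279.

0.28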